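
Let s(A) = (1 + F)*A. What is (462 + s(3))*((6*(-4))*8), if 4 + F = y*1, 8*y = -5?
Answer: -86616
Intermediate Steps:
y = -5/8 (y = (⅛)*(-5) = -5/8 ≈ -0.62500)
F = -37/8 (F = -4 - 5/8*1 = -4 - 5/8 = -37/8 ≈ -4.6250)
s(A) = -29*A/8 (s(A) = (1 - 37/8)*A = -29*A/8)
(462 + s(3))*((6*(-4))*8) = (462 - 29/8*3)*((6*(-4))*8) = (462 - 87/8)*(-24*8) = (3609/8)*(-192) = -86616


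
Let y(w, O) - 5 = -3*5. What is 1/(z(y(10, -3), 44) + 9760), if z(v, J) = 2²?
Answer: 1/9764 ≈ 0.00010242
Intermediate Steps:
y(w, O) = -10 (y(w, O) = 5 - 3*5 = 5 - 15 = -10)
z(v, J) = 4
1/(z(y(10, -3), 44) + 9760) = 1/(4 + 9760) = 1/9764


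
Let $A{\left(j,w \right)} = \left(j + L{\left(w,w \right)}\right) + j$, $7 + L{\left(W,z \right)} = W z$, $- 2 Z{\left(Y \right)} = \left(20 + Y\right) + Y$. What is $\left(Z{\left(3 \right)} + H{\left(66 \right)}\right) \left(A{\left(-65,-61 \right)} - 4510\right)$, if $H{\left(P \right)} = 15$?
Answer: $-1852$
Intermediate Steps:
$Z{\left(Y \right)} = -10 - Y$ ($Z{\left(Y \right)} = - \frac{\left(20 + Y\right) + Y}{2} = - \frac{20 + 2 Y}{2} = -10 - Y$)
$L{\left(W,z \right)} = -7 + W z$
$A{\left(j,w \right)} = -7 + w^{2} + 2 j$ ($A{\left(j,w \right)} = \left(j + \left(-7 + w w\right)\right) + j = \left(j + \left(-7 + w^{2}\right)\right) + j = \left(-7 + j + w^{2}\right) + j = -7 + w^{2} + 2 j$)
$\left(Z{\left(3 \right)} + H{\left(66 \right)}\right) \left(A{\left(-65,-61 \right)} - 4510\right) = \left(\left(-10 - 3\right) + 15\right) \left(\left(-7 + \left(-61\right)^{2} + 2 \left(-65\right)\right) - 4510\right) = \left(\left(-10 - 3\right) + 15\right) \left(\left(-7 + 3721 - 130\right) - 4510\right) = \left(-13 + 15\right) \left(3584 - 4510\right) = 2 \left(-926\right) = -1852$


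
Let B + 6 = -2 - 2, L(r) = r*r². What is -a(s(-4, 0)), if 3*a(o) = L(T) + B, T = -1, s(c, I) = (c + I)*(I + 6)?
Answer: 11/3 ≈ 3.6667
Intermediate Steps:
s(c, I) = (6 + I)*(I + c) (s(c, I) = (I + c)*(6 + I) = (6 + I)*(I + c))
L(r) = r³
B = -10 (B = -6 + (-2 - 2) = -6 - 4 = -10)
a(o) = -11/3 (a(o) = ((-1)³ - 10)/3 = (-1 - 10)/3 = (⅓)*(-11) = -11/3)
-a(s(-4, 0)) = -1*(-11/3) = 11/3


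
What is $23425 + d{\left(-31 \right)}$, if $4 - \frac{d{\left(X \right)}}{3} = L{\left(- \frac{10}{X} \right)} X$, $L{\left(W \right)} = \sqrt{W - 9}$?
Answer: $23437 + 3 i \sqrt{8339} \approx 23437.0 + 273.95 i$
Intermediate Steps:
$L{\left(W \right)} = \sqrt{-9 + W}$
$d{\left(X \right)} = 12 - 3 X \sqrt{-9 - \frac{10}{X}}$ ($d{\left(X \right)} = 12 - 3 \sqrt{-9 - \frac{10}{X}} X = 12 - 3 X \sqrt{-9 - \frac{10}{X}}$)
$23425 + d{\left(-31 \right)} = 23425 + \left(12 - - 93 \sqrt{-9 - \frac{10}{-31}}\right) = 23425 + \left(12 - - 93 \sqrt{-9 - - \frac{10}{31}}\right) = 23425 + \left(12 - - 93 \sqrt{-9 + \frac{10}{31}}\right) = 23425 + \left(12 - - 93 \sqrt{- \frac{269}{31}}\right) = 23425 + \left(12 - - 93 \frac{i \sqrt{8339}}{31}\right) = 23425 + \left(12 + 3 i \sqrt{8339}\right) = 23437 + 3 i \sqrt{8339}$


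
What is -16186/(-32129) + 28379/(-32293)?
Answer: -389094393/1037541797 ≈ -0.37502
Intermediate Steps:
-16186/(-32129) + 28379/(-32293) = -16186*(-1/32129) + 28379*(-1/32293) = 16186/32129 - 28379/32293 = -389094393/1037541797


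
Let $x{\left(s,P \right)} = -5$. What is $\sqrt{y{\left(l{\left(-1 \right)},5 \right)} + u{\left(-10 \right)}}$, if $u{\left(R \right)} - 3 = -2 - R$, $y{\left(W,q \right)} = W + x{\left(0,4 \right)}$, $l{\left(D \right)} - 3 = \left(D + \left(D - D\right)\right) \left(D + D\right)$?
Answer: $\sqrt{11} \approx 3.3166$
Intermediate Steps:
$l{\left(D \right)} = 3 + 2 D^{2}$ ($l{\left(D \right)} = 3 + \left(D + \left(D - D\right)\right) \left(D + D\right) = 3 + \left(D + 0\right) 2 D = 3 + D 2 D = 3 + 2 D^{2}$)
$y{\left(W,q \right)} = -5 + W$ ($y{\left(W,q \right)} = W - 5 = -5 + W$)
$u{\left(R \right)} = 1 - R$ ($u{\left(R \right)} = 3 - \left(2 + R\right) = 1 - R$)
$\sqrt{y{\left(l{\left(-1 \right)},5 \right)} + u{\left(-10 \right)}} = \sqrt{\left(-5 + \left(3 + 2 \left(-1\right)^{2}\right)\right) + \left(1 - -10\right)} = \sqrt{\left(-5 + \left(3 + 2 \cdot 1\right)\right) + \left(1 + 10\right)} = \sqrt{\left(-5 + \left(3 + 2\right)\right) + 11} = \sqrt{\left(-5 + 5\right) + 11} = \sqrt{0 + 11} = \sqrt{11}$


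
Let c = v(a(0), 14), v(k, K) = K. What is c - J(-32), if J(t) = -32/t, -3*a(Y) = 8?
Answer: 13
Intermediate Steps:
a(Y) = -8/3 (a(Y) = -⅓*8 = -8/3)
c = 14
c - J(-32) = 14 - (-32)/(-32) = 14 - (-32)*(-1)/32 = 14 - 1*1 = 14 - 1 = 13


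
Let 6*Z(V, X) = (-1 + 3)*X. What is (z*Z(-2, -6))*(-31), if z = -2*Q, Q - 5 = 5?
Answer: -1240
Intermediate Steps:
Q = 10 (Q = 5 + 5 = 10)
z = -20 (z = -2*10 = -20)
Z(V, X) = X/3 (Z(V, X) = ((-1 + 3)*X)/6 = (2*X)/6 = X/3)
(z*Z(-2, -6))*(-31) = -20*(-6)/3*(-31) = -20*(-2)*(-31) = 40*(-31) = -1240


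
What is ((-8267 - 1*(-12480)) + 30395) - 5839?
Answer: 28769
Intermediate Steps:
((-8267 - 1*(-12480)) + 30395) - 5839 = ((-8267 + 12480) + 30395) - 5839 = (4213 + 30395) - 5839 = 34608 - 5839 = 28769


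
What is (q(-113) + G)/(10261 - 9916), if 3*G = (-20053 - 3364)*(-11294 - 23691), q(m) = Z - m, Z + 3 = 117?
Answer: 819244426/1035 ≈ 7.9154e+5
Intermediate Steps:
Z = 114 (Z = -3 + 117 = 114)
q(m) = 114 - m
G = 819243745/3 (G = ((-20053 - 3364)*(-11294 - 23691))/3 = (-23417*(-34985))/3 = (⅓)*819243745 = 819243745/3 ≈ 2.7308e+8)
(q(-113) + G)/(10261 - 9916) = ((114 - 1*(-113)) + 819243745/3)/(10261 - 9916) = ((114 + 113) + 819243745/3)/345 = (227 + 819243745/3)*(1/345) = (819244426/3)*(1/345) = 819244426/1035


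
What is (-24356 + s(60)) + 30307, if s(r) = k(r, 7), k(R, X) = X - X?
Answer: 5951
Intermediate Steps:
k(R, X) = 0
s(r) = 0
(-24356 + s(60)) + 30307 = (-24356 + 0) + 30307 = -24356 + 30307 = 5951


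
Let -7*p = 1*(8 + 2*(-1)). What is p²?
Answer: 36/49 ≈ 0.73469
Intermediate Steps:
p = -6/7 (p = -(8 + 2*(-1))/7 = -(8 - 2)/7 = -6/7 ≈ -0.85714)
p² = (-6/7)² = 36/49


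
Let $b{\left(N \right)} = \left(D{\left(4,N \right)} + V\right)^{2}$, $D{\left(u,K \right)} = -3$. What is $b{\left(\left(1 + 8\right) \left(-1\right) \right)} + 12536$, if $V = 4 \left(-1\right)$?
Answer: $12585$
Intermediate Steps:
$V = -4$
$b{\left(N \right)} = 49$ ($b{\left(N \right)} = \left(-3 - 4\right)^{2} = \left(-7\right)^{2} = 49$)
$b{\left(\left(1 + 8\right) \left(-1\right) \right)} + 12536 = 49 + 12536 = 12585$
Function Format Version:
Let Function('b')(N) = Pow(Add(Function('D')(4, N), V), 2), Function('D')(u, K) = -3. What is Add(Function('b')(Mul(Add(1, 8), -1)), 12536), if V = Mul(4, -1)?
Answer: 12585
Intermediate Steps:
V = -4
Function('b')(N) = 49 (Function('b')(N) = Pow(Add(-3, -4), 2) = Pow(-7, 2) = 49)
Add(Function('b')(Mul(Add(1, 8), -1)), 12536) = Add(49, 12536) = 12585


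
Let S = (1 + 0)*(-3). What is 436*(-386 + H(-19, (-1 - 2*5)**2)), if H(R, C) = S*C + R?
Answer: -334848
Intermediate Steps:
S = -3 (S = 1*(-3) = -3)
H(R, C) = R - 3*C (H(R, C) = -3*C + R = R - 3*C)
436*(-386 + H(-19, (-1 - 2*5)**2)) = 436*(-386 + (-19 - 3*(-1 - 2*5)**2)) = 436*(-386 + (-19 - 3*(-1 - 10)**2)) = 436*(-386 + (-19 - 3*(-11)**2)) = 436*(-386 + (-19 - 3*121)) = 436*(-386 + (-19 - 363)) = 436*(-386 - 382) = 436*(-768) = -334848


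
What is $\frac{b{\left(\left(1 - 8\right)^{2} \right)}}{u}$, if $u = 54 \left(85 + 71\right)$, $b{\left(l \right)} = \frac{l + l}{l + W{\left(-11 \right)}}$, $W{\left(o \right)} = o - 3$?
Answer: $\frac{7}{21060} \approx 0.00033238$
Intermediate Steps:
$W{\left(o \right)} = -3 + o$ ($W{\left(o \right)} = o - 3 = -3 + o$)
$b{\left(l \right)} = \frac{2 l}{-14 + l}$ ($b{\left(l \right)} = \frac{l + l}{l - 14} = \frac{2 l}{l - 14} = \frac{2 l}{-14 + l}$)
$u = 8424$ ($u = 54 \cdot 156 = 8424$)
$\frac{b{\left(\left(1 - 8\right)^{2} \right)}}{u} = \frac{2 \left(1 - 8\right)^{2} \frac{1}{-14 + \left(1 - 8\right)^{2}}}{8424} = \frac{2 \left(-7\right)^{2}}{-14 + \left(-7\right)^{2}} \cdot \frac{1}{8424} = 2 \cdot 49 \frac{1}{-14 + 49} \cdot \frac{1}{8424} = 2 \cdot 49 \cdot \frac{1}{35} \cdot \frac{1}{8424} = \frac{14}{5} \cdot \frac{1}{8424} = \frac{7}{21060}$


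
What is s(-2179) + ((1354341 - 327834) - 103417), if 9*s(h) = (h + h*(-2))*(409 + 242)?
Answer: 3242113/3 ≈ 1.0807e+6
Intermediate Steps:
s(h) = -217*h/3 (s(h) = ((h + h*(-2))*(409 + 242))/9 = ((h - 2*h)*651)/9 = (-h*651)/9 = (-651*h)/9 = -217*h/3)
s(-2179) + ((1354341 - 327834) - 103417) = -217/3*(-2179) + ((1354341 - 327834) - 103417) = 472843/3 + (1026507 - 103417) = 472843/3 + 923090 = 3242113/3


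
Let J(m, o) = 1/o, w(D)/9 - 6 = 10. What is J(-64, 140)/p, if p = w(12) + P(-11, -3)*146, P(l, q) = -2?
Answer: -1/20720 ≈ -4.8263e-5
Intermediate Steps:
w(D) = 144 (w(D) = 54 + 9*10 = 54 + 90 = 144)
p = -148 (p = 144 - 2*146 = 144 - 292 = -148)
J(-64, 140)/p = 1/(140*(-148)) = (1/140)*(-1/148) = -1/20720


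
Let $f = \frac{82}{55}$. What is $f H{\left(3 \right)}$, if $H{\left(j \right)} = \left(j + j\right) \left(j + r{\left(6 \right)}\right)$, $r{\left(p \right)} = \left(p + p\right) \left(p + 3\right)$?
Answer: $\frac{54612}{55} \approx 992.95$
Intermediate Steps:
$r{\left(p \right)} = 2 p \left(3 + p\right)$
$H{\left(j \right)} = 2 j \left(108 + j\right)$ ($H{\left(j \right)} = \left(j + j\right) \left(j + 2 \cdot 6 \left(3 + 6\right)\right) = 2 j \left(j + 2 \cdot 6 \cdot 9\right) = 2 j \left(j + 108\right) = 2 j \left(108 + j\right)$)
$f = \frac{82}{55}$ ($f = 82 \cdot \frac{1}{55} = \frac{82}{55} \approx 1.4909$)
$f H{\left(3 \right)} = \frac{82 \cdot 2 \cdot 3 \left(108 + 3\right)}{55} = \frac{82 \cdot 2 \cdot 3 \cdot 111}{55} = \frac{82}{55} \cdot 666 = \frac{54612}{55}$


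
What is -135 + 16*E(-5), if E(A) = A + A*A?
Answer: 185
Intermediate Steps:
E(A) = A + A**2
-135 + 16*E(-5) = -135 + 16*(-5*(1 - 5)) = -135 + 16*(-5*(-4)) = -135 + 16*20 = -135 + 320 = 185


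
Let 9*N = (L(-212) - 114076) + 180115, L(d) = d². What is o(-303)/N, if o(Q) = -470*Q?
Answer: 1281690/110983 ≈ 11.549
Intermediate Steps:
N = 110983/9 (N = (((-212)² - 114076) + 180115)/9 = ((44944 - 114076) + 180115)/9 = (-69132 + 180115)/9 = (⅑)*110983 = 110983/9 ≈ 12331.)
o(-303)/N = (-470*(-303))/(110983/9) = 142410*(9/110983) = 1281690/110983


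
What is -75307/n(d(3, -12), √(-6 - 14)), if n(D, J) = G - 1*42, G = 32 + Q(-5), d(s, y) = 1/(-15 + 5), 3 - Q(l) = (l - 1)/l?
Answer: 376535/41 ≈ 9183.8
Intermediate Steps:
Q(l) = 3 - (-1 + l)/l (Q(l) = 3 - (l - 1)/l = 3 - (-1 + l)/l)
d(s, y) = -⅒ (d(s, y) = 1/(-10) = -⅒)
G = 169/5 (G = 32 + (2 + 1/(-5)) = 32 + (2 - ⅕) = 32 + 9/5 = 169/5 ≈ 33.800)
n(D, J) = -41/5 (n(D, J) = 169/5 - 1*42 = 169/5 - 42 = -41/5)
-75307/n(d(3, -12), √(-6 - 14)) = -75307/(-41/5) = -75307*(-5/41) = 376535/41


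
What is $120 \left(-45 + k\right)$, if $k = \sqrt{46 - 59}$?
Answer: $-5400 + 120 i \sqrt{13} \approx -5400.0 + 432.67 i$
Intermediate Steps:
$k = i \sqrt{13}$ ($k = \sqrt{-13} = i \sqrt{13} \approx 3.6056 i$)
$120 \left(-45 + k\right) = 120 \left(-45 + i \sqrt{13}\right) = -5400 + 120 i \sqrt{13}$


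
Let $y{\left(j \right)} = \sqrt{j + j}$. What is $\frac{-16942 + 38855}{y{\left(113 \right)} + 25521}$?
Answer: $\frac{559241673}{651321215} - \frac{21913 \sqrt{226}}{651321215} \approx 0.85812$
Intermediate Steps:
$y{\left(j \right)} = \sqrt{2} \sqrt{j}$ ($y{\left(j \right)} = \sqrt{2 j} = \sqrt{2} \sqrt{j}$)
$\frac{-16942 + 38855}{y{\left(113 \right)} + 25521} = \frac{-16942 + 38855}{\sqrt{2} \sqrt{113} + 25521} = \frac{21913}{\sqrt{226} + 25521} = \frac{21913}{25521 + \sqrt{226}}$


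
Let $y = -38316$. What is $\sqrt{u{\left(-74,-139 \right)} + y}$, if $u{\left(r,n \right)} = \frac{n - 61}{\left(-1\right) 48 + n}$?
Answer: $\frac{2 i \sqrt{334958701}}{187} \approx 195.74 i$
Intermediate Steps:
$u{\left(r,n \right)} = \frac{-61 + n}{-48 + n}$
$\sqrt{u{\left(-74,-139 \right)} + y} = \sqrt{\frac{-61 - 139}{-48 - 139} - 38316} = \sqrt{\frac{1}{-187} \left(-200\right) - 38316} = \sqrt{\left(- \frac{1}{187}\right) \left(-200\right) - 38316} = \sqrt{\frac{200}{187} - 38316} = \sqrt{- \frac{7164892}{187}} = \frac{2 i \sqrt{334958701}}{187}$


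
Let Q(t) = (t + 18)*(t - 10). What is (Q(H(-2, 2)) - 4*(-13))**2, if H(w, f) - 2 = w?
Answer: 16384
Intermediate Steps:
H(w, f) = 2 + w
Q(t) = (-10 + t)*(18 + t) (Q(t) = (18 + t)*(-10 + t) = (-10 + t)*(18 + t))
(Q(H(-2, 2)) - 4*(-13))**2 = ((-180 + (2 - 2)**2 + 8*(2 - 2)) - 4*(-13))**2 = ((-180 + 0**2 + 8*0) + 52)**2 = ((-180 + 0 + 0) + 52)**2 = (-180 + 52)**2 = (-128)**2 = 16384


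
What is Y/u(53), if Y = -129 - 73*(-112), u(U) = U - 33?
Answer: 8047/20 ≈ 402.35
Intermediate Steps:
u(U) = -33 + U
Y = 8047 (Y = -129 + 8176 = 8047)
Y/u(53) = 8047/(-33 + 53) = 8047/20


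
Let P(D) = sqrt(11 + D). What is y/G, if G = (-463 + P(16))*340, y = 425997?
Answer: -197236611/72876280 - 1277991*sqrt(3)/72876280 ≈ -2.7368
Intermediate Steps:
G = -157420 + 1020*sqrt(3) (G = (-463 + sqrt(11 + 16))*340 = (-463 + sqrt(27))*340 = (-463 + 3*sqrt(3))*340 = -157420 + 1020*sqrt(3) ≈ -1.5565e+5)
y/G = 425997/(-157420 + 1020*sqrt(3))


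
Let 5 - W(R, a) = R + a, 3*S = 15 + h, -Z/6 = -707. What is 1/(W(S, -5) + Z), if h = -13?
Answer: 3/12754 ≈ 0.00023522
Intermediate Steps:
Z = 4242 (Z = -6*(-707) = 4242)
S = ⅔ (S = (15 - 13)/3 = (⅓)*2 = ⅔ ≈ 0.66667)
W(R, a) = 5 - R - a (W(R, a) = 5 - (R + a) = 5 + (-R - a) = 5 - R - a)
1/(W(S, -5) + Z) = 1/((5 - 1*⅔ - 1*(-5)) + 4242) = 1/((5 - ⅔ + 5) + 4242) = 1/(28/3 + 4242) = 1/(12754/3) = 3/12754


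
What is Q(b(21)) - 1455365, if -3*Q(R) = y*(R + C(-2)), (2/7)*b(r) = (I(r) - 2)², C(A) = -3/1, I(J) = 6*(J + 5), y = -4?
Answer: -4034083/3 ≈ -1.3447e+6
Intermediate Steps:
I(J) = 30 + 6*J (I(J) = 6*(5 + J) = 30 + 6*J)
C(A) = -3 (C(A) = -3*1 = -3)
b(r) = 7*(28 + 6*r)²/2 (b(r) = 7*((30 + 6*r) - 2)²/2 = 7*(28 + 6*r)²/2)
Q(R) = -4 + 4*R/3 (Q(R) = -(-4)*(R - 3)/3 = -(-4)*(-3 + R)/3 = -(12 - 4*R)/3 = -4 + 4*R/3)
Q(b(21)) - 1455365 = (-4 + 4*(14*(14 + 3*21)²)/3) - 1455365 = (-4 + 4*(14*(14 + 63)²)/3) - 1455365 = (-4 + 4*(14*77²)/3) - 1455365 = (-4 + 4*(14*5929)/3) - 1455365 = (-4 + (4/3)*83006) - 1455365 = (-4 + 332024/3) - 1455365 = 332012/3 - 1455365 = -4034083/3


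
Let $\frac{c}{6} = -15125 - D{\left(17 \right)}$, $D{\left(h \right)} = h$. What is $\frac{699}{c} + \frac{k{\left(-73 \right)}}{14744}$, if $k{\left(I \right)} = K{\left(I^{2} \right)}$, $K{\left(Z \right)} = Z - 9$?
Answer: $\frac{1037339}{2937548} \approx 0.35313$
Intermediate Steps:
$K{\left(Z \right)} = -9 + Z$
$k{\left(I \right)} = -9 + I^{2}$
$c = -90852$ ($c = 6 \left(-15125 - 17\right) = 6 \left(-15142\right) = -90852$)
$\frac{699}{c} + \frac{k{\left(-73 \right)}}{14744} = \frac{699}{-90852} + \frac{-9 + \left(-73\right)^{2}}{14744} = 699 \left(- \frac{1}{90852}\right) + \left(-9 + 5329\right) \frac{1}{14744} = - \frac{233}{30284} + 5320 \cdot \frac{1}{14744} = - \frac{233}{30284} + \frac{35}{97} = \frac{1037339}{2937548}$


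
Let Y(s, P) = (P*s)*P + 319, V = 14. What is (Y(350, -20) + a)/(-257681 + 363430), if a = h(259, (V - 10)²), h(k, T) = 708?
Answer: 141027/105749 ≈ 1.3336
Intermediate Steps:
Y(s, P) = 319 + s*P² (Y(s, P) = s*P² + 319 = 319 + s*P²)
a = 708
(Y(350, -20) + a)/(-257681 + 363430) = ((319 + 350*(-20)²) + 708)/(-257681 + 363430) = ((319 + 350*400) + 708)/105749 = ((319 + 140000) + 708)*(1/105749) = (140319 + 708)*(1/105749) = 141027*(1/105749) = 141027/105749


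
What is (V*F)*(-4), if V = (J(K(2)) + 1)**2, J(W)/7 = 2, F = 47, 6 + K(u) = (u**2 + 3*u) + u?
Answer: -42300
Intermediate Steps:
K(u) = -6 + u**2 + 4*u (K(u) = -6 + ((u**2 + 3*u) + u) = -6 + (u**2 + 4*u) = -6 + u**2 + 4*u)
J(W) = 14 (J(W) = 7*2 = 14)
V = 225 (V = (14 + 1)**2 = 15**2 = 225)
(V*F)*(-4) = (225*47)*(-4) = 10575*(-4) = -42300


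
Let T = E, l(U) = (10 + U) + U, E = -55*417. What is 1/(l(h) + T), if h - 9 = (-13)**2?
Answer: -1/22569 ≈ -4.4309e-5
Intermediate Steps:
E = -22935
h = 178 (h = 9 + (-13)**2 = 9 + 169 = 178)
l(U) = 10 + 2*U
T = -22935
1/(l(h) + T) = 1/((10 + 2*178) - 22935) = 1/((10 + 356) - 22935) = 1/(366 - 22935) = 1/(-22569) = -1/22569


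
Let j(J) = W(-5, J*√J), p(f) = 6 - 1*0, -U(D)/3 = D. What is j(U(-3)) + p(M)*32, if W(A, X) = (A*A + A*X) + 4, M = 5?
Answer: 86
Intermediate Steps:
U(D) = -3*D
p(f) = 6 (p(f) = 6 + 0 = 6)
W(A, X) = 4 + A² + A*X (W(A, X) = (A² + A*X) + 4 = 4 + A² + A*X)
j(J) = 29 - 5*J^(3/2) (j(J) = 4 + (-5)² - 5*J*√J = 4 + 25 - 5*J^(3/2) = 29 - 5*J^(3/2))
j(U(-3)) + p(M)*32 = (29 - 5*(-3*(-3))^(3/2)) + 6*32 = (29 - 5*9^(3/2)) + 192 = (29 - 5*27) + 192 = (29 - 135) + 192 = -106 + 192 = 86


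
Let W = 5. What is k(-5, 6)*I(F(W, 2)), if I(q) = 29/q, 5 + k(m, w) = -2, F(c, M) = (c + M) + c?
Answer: -203/12 ≈ -16.917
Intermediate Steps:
F(c, M) = M + 2*c (F(c, M) = (M + c) + c = M + 2*c)
k(m, w) = -7 (k(m, w) = -5 - 2 = -7)
k(-5, 6)*I(F(W, 2)) = -203/(2 + 2*5) = -203/(2 + 10) = -203/12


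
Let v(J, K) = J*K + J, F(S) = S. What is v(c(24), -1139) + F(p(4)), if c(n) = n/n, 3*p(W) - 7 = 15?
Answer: -3392/3 ≈ -1130.7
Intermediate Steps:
p(W) = 22/3 (p(W) = 7/3 + (⅓)*15 = 7/3 + 5 = 22/3)
c(n) = 1
v(J, K) = J + J*K
v(c(24), -1139) + F(p(4)) = 1*(1 - 1139) + 22/3 = 1*(-1138) + 22/3 = -1138 + 22/3 = -3392/3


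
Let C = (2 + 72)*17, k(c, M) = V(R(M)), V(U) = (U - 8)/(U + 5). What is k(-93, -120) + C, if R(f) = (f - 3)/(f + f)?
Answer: 554179/441 ≈ 1256.6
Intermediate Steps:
R(f) = (-3 + f)/(2*f) (R(f) = (-3 + f)/((2*f)) = (-3 + f)*(1/(2*f)) = (-3 + f)/(2*f))
V(U) = (-8 + U)/(5 + U)
k(c, M) = (-8 + (-3 + M)/(2*M))/(5 + (-3 + M)/(2*M))
C = 1258 (C = 74*17 = 1258)
k(-93, -120) + C = 3*(-1 - 5*(-120))/(-3 + 11*(-120)) + 1258 = 3*(-1 + 600)/(-3 - 1320) + 1258 = 3*599/(-1323) + 1258 = 3*(-1/1323)*599 + 1258 = -599/441 + 1258 = 554179/441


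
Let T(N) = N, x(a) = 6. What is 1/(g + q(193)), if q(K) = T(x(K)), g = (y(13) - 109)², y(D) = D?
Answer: 1/9222 ≈ 0.00010844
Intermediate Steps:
g = 9216 (g = (13 - 109)² = (-96)² = 9216)
q(K) = 6
1/(g + q(193)) = 1/(9216 + 6) = 1/9222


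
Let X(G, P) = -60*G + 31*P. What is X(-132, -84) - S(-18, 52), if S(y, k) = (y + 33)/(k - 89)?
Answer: 196707/37 ≈ 5316.4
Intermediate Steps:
S(y, k) = (33 + y)/(-89 + k)
X(-132, -84) - S(-18, 52) = (-60*(-132) + 31*(-84)) - (33 - 18)/(-89 + 52) = (7920 - 2604) - 15/(-37) = 5316 - (-1)*15/37 = 5316 - 1*(-15/37) = 5316 + 15/37 = 196707/37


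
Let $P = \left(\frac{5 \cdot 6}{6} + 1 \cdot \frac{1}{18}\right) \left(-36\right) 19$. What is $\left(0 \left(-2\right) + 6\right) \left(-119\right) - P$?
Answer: $2744$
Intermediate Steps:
$P = -3458$ ($P = \left(30 \cdot \frac{1}{6} + 1 \cdot \frac{1}{18}\right) \left(-36\right) 19 = \left(5 + \frac{1}{18}\right) \left(-36\right) 19 = \frac{91}{18} \left(-36\right) 19 = \left(-182\right) 19 = -3458$)
$\left(0 \left(-2\right) + 6\right) \left(-119\right) - P = \left(0 \left(-2\right) + 6\right) \left(-119\right) - -3458 = \left(0 + 6\right) \left(-119\right) + 3458 = 6 \left(-119\right) + 3458 = -714 + 3458 = 2744$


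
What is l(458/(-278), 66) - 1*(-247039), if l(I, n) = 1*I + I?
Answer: 34337963/139 ≈ 2.4704e+5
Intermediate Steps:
l(I, n) = 2*I (l(I, n) = I + I = 2*I)
l(458/(-278), 66) - 1*(-247039) = 2*(458/(-278)) - 1*(-247039) = 2*(458*(-1/278)) + 247039 = 2*(-229/139) + 247039 = -458/139 + 247039 = 34337963/139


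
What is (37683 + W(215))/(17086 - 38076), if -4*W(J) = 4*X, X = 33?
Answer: -3765/2099 ≈ -1.7937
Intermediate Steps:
W(J) = -33
(37683 + W(215))/(17086 - 38076) = (37683 - 33)/(17086 - 38076) = 37650/(-20990) = 37650*(-1/20990) = -3765/2099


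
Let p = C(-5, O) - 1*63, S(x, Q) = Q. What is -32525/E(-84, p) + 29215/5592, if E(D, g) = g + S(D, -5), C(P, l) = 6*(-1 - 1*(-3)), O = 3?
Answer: 2867435/4893 ≈ 586.03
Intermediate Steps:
C(P, l) = 12 (C(P, l) = 6*(-1 + 3) = 6*2 = 12)
p = -51 (p = 12 - 1*63 = 12 - 63 = -51)
E(D, g) = -5 + g (E(D, g) = g - 5 = -5 + g)
-32525/E(-84, p) + 29215/5592 = -32525/(-5 - 51) + 29215/5592 = -32525/(-56) + 29215*(1/5592) = -32525*(-1/56) + 29215/5592 = 32525/56 + 29215/5592 = 2867435/4893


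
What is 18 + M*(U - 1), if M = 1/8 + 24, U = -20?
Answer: -3909/8 ≈ -488.63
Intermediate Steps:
M = 193/8 (M = ⅛ + 24 = 193/8 ≈ 24.125)
18 + M*(U - 1) = 18 + 193*(-20 - 1)/8 = 18 + (193/8)*(-21) = 18 - 4053/8 = -3909/8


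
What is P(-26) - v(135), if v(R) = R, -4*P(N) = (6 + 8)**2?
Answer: -184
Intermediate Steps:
P(N) = -49 (P(N) = -(6 + 8)**2/4 = -1/4*14**2 = -1/4*196 = -49)
P(-26) - v(135) = -49 - 1*135 = -49 - 135 = -184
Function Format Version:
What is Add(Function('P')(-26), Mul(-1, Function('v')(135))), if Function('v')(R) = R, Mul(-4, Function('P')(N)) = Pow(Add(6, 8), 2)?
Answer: -184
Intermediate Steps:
Function('P')(N) = -49 (Function('P')(N) = Mul(Rational(-1, 4), Pow(Add(6, 8), 2)) = Mul(Rational(-1, 4), Pow(14, 2)) = Mul(Rational(-1, 4), 196) = -49)
Add(Function('P')(-26), Mul(-1, Function('v')(135))) = Add(-49, Mul(-1, 135)) = Add(-49, -135) = -184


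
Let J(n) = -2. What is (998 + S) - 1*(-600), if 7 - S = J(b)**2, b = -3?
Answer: 1601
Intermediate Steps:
S = 3 (S = 7 - 1*(-2)**2 = 7 - 1*4 = 7 - 4 = 3)
(998 + S) - 1*(-600) = (998 + 3) - 1*(-600) = 1001 + 600 = 1601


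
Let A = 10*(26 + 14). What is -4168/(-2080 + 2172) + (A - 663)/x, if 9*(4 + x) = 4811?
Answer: -5029991/109825 ≈ -45.800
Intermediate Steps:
x = 4775/9 (x = -4 + (1/9)*4811 = -4 + 4811/9 = 4775/9 ≈ 530.56)
A = 400 (A = 10*40 = 400)
-4168/(-2080 + 2172) + (A - 663)/x = -4168/(-2080 + 2172) + (400 - 663)/(4775/9) = -4168/92 - 263*9/4775 = -4168*1/92 - 2367/4775 = -1042/23 - 2367/4775 = -5029991/109825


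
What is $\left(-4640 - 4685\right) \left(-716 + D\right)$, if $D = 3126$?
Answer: $-22473250$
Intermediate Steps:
$\left(-4640 - 4685\right) \left(-716 + D\right) = \left(-4640 - 4685\right) \left(-716 + 3126\right) = \left(-9325\right) 2410 = -22473250$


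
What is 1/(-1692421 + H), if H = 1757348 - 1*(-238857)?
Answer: 1/303784 ≈ 3.2918e-6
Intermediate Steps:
H = 1996205 (H = 1757348 + 238857 = 1996205)
1/(-1692421 + H) = 1/(-1692421 + 1996205) = 1/303784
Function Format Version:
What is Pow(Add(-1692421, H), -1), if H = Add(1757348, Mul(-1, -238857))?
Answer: Rational(1, 303784) ≈ 3.2918e-6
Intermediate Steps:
H = 1996205 (H = Add(1757348, 238857) = 1996205)
Pow(Add(-1692421, H), -1) = Pow(Add(-1692421, 1996205), -1) = Pow(303784, -1) = Rational(1, 303784)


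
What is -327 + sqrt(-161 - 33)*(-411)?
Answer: -327 - 411*I*sqrt(194) ≈ -327.0 - 5724.6*I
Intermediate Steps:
-327 + sqrt(-161 - 33)*(-411) = -327 + sqrt(-194)*(-411) = -327 + (I*sqrt(194))*(-411) = -327 - 411*I*sqrt(194)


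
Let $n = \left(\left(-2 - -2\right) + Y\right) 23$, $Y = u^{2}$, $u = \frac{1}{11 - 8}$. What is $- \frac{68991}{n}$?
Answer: $- \frac{620919}{23} \approx -26996.0$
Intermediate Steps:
$u = \frac{1}{3} \approx 0.33333$
$Y = \frac{1}{9}$ ($Y = \left(\frac{1}{3}\right)^{2} = \frac{1}{9} \approx 0.11111$)
$n = \frac{23}{9}$ ($n = \left(\left(-2 - -2\right) + \frac{1}{9}\right) 23 = \left(\left(-2 + 2\right) + \frac{1}{9}\right) 23 = \left(0 + \frac{1}{9}\right) 23 = \frac{1}{9} \cdot 23 = \frac{23}{9} \approx 2.5556$)
$- \frac{68991}{n} = - \frac{68991}{\frac{23}{9}} = \left(-68991\right) \frac{9}{23} = - \frac{620919}{23}$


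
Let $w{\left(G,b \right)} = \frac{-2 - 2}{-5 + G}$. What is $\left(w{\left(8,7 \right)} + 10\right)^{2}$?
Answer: $\frac{676}{9} \approx 75.111$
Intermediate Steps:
$w{\left(G,b \right)} = - \frac{4}{-5 + G}$
$\left(w{\left(8,7 \right)} + 10\right)^{2} = \left(- \frac{4}{-5 + 8} + 10\right)^{2} = \left(- \frac{4}{3} + 10\right)^{2} = \left(\frac{26}{3}\right)^{2} = \frac{676}{9}$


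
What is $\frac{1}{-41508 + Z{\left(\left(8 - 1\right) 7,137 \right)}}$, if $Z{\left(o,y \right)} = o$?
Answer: $- \frac{1}{41459} \approx -2.412 \cdot 10^{-5}$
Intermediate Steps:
$\frac{1}{-41508 + Z{\left(\left(8 - 1\right) 7,137 \right)}} = \frac{1}{-41508 + \left(8 - 1\right) 7} = \frac{1}{-41508 + 7 \cdot 7} = \frac{1}{-41508 + 49} = \frac{1}{-41459} = - \frac{1}{41459}$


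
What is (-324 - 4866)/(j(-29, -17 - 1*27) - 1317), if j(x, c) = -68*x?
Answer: -1038/131 ≈ -7.9237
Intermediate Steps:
(-324 - 4866)/(j(-29, -17 - 1*27) - 1317) = (-324 - 4866)/(-68*(-29) - 1317) = -5190/(1972 - 1317) = -5190/655 = -5190*1/655 = -1038/131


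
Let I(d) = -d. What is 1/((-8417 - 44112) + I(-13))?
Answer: -1/52516 ≈ -1.9042e-5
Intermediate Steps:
1/((-8417 - 44112) + I(-13)) = 1/((-8417 - 44112) - 1*(-13)) = 1/(-52529 + 13) = 1/(-52516) = -1/52516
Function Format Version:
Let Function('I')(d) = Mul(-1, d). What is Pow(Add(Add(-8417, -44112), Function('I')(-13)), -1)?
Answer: Rational(-1, 52516) ≈ -1.9042e-5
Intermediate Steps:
Pow(Add(Add(-8417, -44112), Function('I')(-13)), -1) = Pow(Add(Add(-8417, -44112), Mul(-1, -13)), -1) = Pow(Add(-52529, 13), -1) = Pow(-52516, -1) = Rational(-1, 52516)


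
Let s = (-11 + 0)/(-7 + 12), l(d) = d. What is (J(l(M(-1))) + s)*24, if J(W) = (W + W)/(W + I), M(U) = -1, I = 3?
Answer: -384/5 ≈ -76.800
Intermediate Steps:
J(W) = 2*W/(3 + W) (J(W) = (W + W)/(W + 3) = (2*W)/(3 + W) = 2*W/(3 + W))
s = -11/5 ≈ -2.2000
(J(l(M(-1))) + s)*24 = (2*(-1)/(3 - 1) - 11/5)*24 = (2*(-1)/2 - 11/5)*24 = (2*(-1)*(1/2) - 11/5)*24 = (-1 - 11/5)*24 = -16/5*24 = -384/5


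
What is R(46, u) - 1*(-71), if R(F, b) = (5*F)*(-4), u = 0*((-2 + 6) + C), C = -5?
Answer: -849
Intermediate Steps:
u = 0 (u = 0*((-2 + 6) - 5) = 0*(4 - 5) = 0*(-1) = 0)
R(F, b) = -20*F
R(46, u) - 1*(-71) = -20*46 - 1*(-71) = -920 + 71 = -849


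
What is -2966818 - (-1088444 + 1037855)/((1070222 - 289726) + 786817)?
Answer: -422721124495/142483 ≈ -2.9668e+6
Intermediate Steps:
-2966818 - (-1088444 + 1037855)/((1070222 - 289726) + 786817) = -2966818 - (-50589)/(780496 + 786817) = -2966818 - (-50589)/1567313 = -2966818 - 1*(-4599/142483) = -2966818 + 4599/142483 = -422721124495/142483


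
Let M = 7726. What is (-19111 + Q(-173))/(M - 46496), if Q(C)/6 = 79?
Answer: 18637/38770 ≈ 0.48071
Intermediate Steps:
Q(C) = 474 (Q(C) = 6*79 = 474)
(-19111 + Q(-173))/(M - 46496) = (-19111 + 474)/(7726 - 46496) = -18637/(-38770) = -18637*(-1/38770) = 18637/38770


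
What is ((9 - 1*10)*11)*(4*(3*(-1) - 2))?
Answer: 220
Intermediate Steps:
((9 - 1*10)*11)*(4*(3*(-1) - 2)) = ((9 - 10)*11)*(4*(-3 - 2)) = (-1*11)*(4*(-5)) = -11*(-20) = 220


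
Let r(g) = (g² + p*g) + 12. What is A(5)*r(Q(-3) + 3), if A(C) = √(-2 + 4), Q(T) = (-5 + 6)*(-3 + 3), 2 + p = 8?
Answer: 39*√2 ≈ 55.154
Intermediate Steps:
p = 6 (p = -2 + 8 = 6)
Q(T) = 0 (Q(T) = 1*0 = 0)
r(g) = 12 + g² + 6*g (r(g) = (g² + 6*g) + 12 = 12 + g² + 6*g)
A(C) = √2
A(5)*r(Q(-3) + 3) = √2*(12 + (0 + 3)² + 6*(0 + 3)) = √2*(12 + 3² + 6*3) = √2*(12 + 9 + 18) = √2*39 = 39*√2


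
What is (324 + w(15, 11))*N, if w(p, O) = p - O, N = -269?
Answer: -88232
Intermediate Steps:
(324 + w(15, 11))*N = (324 + (15 - 1*11))*(-269) = (324 + (15 - 11))*(-269) = (324 + 4)*(-269) = 328*(-269) = -88232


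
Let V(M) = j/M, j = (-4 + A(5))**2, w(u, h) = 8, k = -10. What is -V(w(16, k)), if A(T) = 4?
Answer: 0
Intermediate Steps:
j = 0 (j = (-4 + 4)**2 = 0**2 = 0)
V(M) = 0 (V(M) = 0/M = 0)
-V(w(16, k)) = -1*0 = 0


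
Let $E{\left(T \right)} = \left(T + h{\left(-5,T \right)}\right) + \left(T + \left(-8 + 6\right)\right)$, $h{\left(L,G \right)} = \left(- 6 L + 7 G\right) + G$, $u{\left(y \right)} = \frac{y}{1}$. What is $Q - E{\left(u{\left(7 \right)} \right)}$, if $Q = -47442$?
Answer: $-47540$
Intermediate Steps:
$u{\left(y \right)} = y$ ($u{\left(y \right)} = y 1 = y$)
$h{\left(L,G \right)} = - 6 L + 8 G$
$E{\left(T \right)} = 28 + 10 T$ ($E{\left(T \right)} = \left(T + \left(\left(-6\right) \left(-5\right) + 8 T\right)\right) + \left(T + \left(-8 + 6\right)\right) = \left(T + \left(30 + 8 T\right)\right) + \left(T - 2\right) = \left(30 + 9 T\right) + \left(-2 + T\right) = 28 + 10 T$)
$Q - E{\left(u{\left(7 \right)} \right)} = -47442 - \left(28 + 10 \cdot 7\right) = -47442 - \left(28 + 70\right) = -47442 - 98 = -47540$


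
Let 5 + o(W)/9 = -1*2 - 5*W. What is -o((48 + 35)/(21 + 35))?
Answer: 7263/56 ≈ 129.70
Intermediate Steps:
o(W) = -63 - 45*W (o(W) = -45 + 9*(-1*2 - 5*W) = -45 + 9*(-2 - 5*W) = -45 + (-18 - 45*W) = -63 - 45*W)
-o((48 + 35)/(21 + 35)) = -(-63 - 45*(48 + 35)/(21 + 35)) = -(-63 - 3735/56) = -1*(-7263/56) = 7263/56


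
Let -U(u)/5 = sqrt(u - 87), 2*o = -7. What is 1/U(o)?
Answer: I*sqrt(362)/905 ≈ 0.021024*I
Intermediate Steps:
o = -7/2 (o = (1/2)*(-7) = -7/2 ≈ -3.5000)
U(u) = -5*sqrt(-87 + u) (U(u) = -5*sqrt(u - 87) = -5*sqrt(-87 + u))
1/U(o) = 1/(-5*sqrt(-87 - 7/2)) = 1/(-5*I*sqrt(362)/2) = I*sqrt(362)/905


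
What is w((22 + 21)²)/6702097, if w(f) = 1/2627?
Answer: 1/17606408819 ≈ 5.6798e-11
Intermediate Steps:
w(f) = 1/2627
w((22 + 21)²)/6702097 = (1/2627)/6702097 = (1/2627)*(1/6702097) = 1/17606408819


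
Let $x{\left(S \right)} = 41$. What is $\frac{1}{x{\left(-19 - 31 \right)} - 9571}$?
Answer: $- \frac{1}{9530} \approx -0.00010493$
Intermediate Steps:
$\frac{1}{x{\left(-19 - 31 \right)} - 9571} = \frac{1}{41 - 9571} = \frac{1}{-9530} = - \frac{1}{9530}$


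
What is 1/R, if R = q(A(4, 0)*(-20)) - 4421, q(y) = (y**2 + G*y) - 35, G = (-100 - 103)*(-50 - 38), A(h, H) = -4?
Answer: 1/1431064 ≈ 6.9878e-7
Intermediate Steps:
G = 17864 (G = -203*(-88) = 17864)
q(y) = -35 + y**2 + 17864*y (q(y) = (y**2 + 17864*y) - 35 = -35 + y**2 + 17864*y)
R = 1431064 (R = (-35 + (-4*(-20))**2 + 17864*(-4*(-20))) - 4421 = (-35 + 80**2 + 17864*80) - 4421 = (-35 + 6400 + 1429120) - 4421 = 1435485 - 4421 = 1431064)
1/R = 1/1431064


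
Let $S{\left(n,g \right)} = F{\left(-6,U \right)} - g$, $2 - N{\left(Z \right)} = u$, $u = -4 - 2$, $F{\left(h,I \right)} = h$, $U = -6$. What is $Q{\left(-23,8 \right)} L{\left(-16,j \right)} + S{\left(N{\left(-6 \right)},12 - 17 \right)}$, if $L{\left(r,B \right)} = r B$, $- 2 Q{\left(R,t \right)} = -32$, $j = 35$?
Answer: $-8961$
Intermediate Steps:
$Q{\left(R,t \right)} = 16$ ($Q{\left(R,t \right)} = \left(- \frac{1}{2}\right) \left(-32\right) = 16$)
$u = -6$
$N{\left(Z \right)} = 8$ ($N{\left(Z \right)} = 2 - -6 = 2 + 6 = 8$)
$S{\left(n,g \right)} = -6 - g$
$L{\left(r,B \right)} = B r$
$Q{\left(-23,8 \right)} L{\left(-16,j \right)} + S{\left(N{\left(-6 \right)},12 - 17 \right)} = 16 \cdot 35 \left(-16\right) - \left(18 - 17\right) = 16 \left(-560\right) - 1 = -8960 - 1 = -8961$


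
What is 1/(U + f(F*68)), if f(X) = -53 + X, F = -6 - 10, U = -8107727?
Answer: -1/8108868 ≈ -1.2332e-7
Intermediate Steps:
F = -16
1/(U + f(F*68)) = 1/(-8107727 + (-53 - 16*68)) = 1/(-8107727 + (-53 - 1088)) = 1/(-8107727 - 1141) = 1/(-8108868) = -1/8108868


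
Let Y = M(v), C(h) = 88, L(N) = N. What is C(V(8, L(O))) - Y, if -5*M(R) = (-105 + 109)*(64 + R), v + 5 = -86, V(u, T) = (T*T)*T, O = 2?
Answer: 332/5 ≈ 66.400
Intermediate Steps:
V(u, T) = T³ (V(u, T) = T²*T = T³)
v = -91 (v = -5 - 86 = -91)
M(R) = -256/5 - 4*R/5 (M(R) = -(-105 + 109)*(64 + R)/5 = -4*(64 + R)/5 = -(256 + 4*R)/5 = -256/5 - 4*R/5)
Y = 108/5 (Y = -256/5 - ⅘*(-91) = -256/5 + 364/5 = 108/5 ≈ 21.600)
C(V(8, L(O))) - Y = 88 - 1*108/5 = 88 - 108/5 = 332/5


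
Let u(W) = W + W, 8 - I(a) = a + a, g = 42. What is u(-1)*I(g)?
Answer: 152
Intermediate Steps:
I(a) = 8 - 2*a (I(a) = 8 - (a + a) = 8 - 2*a)
u(W) = 2*W
u(-1)*I(g) = (2*(-1))*(8 - 2*42) = -2*(8 - 84) = -2*(-76) = 152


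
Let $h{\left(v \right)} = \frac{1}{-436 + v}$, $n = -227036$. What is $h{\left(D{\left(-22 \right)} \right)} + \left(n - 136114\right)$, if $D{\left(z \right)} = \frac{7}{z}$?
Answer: $- \frac{3485876872}{9599} \approx -3.6315 \cdot 10^{5}$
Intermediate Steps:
$h{\left(D{\left(-22 \right)} \right)} + \left(n - 136114\right) = \frac{1}{-436 + \frac{7}{-22}} - 363150 = \frac{1}{-436 + 7 \left(- \frac{1}{22}\right)} - 363150 = \frac{1}{-436 - \frac{7}{22}} - 363150 = \frac{1}{- \frac{9599}{22}} - 363150 = - \frac{22}{9599} - 363150 = - \frac{3485876872}{9599}$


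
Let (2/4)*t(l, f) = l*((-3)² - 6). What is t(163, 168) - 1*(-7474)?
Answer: 8452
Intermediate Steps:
t(l, f) = 6*l (t(l, f) = 2*(l*((-3)² - 6)) = 2*(l*(9 - 6)) = 2*(l*3) = 2*(3*l) = 6*l)
t(163, 168) - 1*(-7474) = 6*163 - 1*(-7474) = 978 + 7474 = 8452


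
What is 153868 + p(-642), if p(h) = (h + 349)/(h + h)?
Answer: 197566805/1284 ≈ 1.5387e+5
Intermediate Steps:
p(h) = (349 + h)/(2*h) (p(h) = (349 + h)/((2*h)) = (349 + h)*(1/(2*h)) = (349 + h)/(2*h))
153868 + p(-642) = 153868 + (1/2)*(349 - 642)/(-642) = 153868 + (1/2)*(-1/642)*(-293) = 153868 + 293/1284 = 197566805/1284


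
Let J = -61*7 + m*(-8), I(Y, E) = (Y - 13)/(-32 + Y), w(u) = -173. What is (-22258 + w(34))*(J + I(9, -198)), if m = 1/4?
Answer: 221236953/23 ≈ 9.6190e+6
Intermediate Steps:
m = 1/4 ≈ 0.25000
I(Y, E) = (-13 + Y)/(-32 + Y)
J = -429 (J = -61*7 + (1/4)*(-8) = -427 - 2 = -429)
(-22258 + w(34))*(J + I(9, -198)) = (-22258 - 173)*(-429 + (-13 + 9)/(-32 + 9)) = -22431*(-429 - 4/(-23)) = -22431*(-429 - 1/23*(-4)) = -22431*(-429 + 4/23) = -22431*(-9863/23) = 221236953/23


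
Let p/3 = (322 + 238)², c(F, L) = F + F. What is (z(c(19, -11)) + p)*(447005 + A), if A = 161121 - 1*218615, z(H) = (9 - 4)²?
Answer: 366461686575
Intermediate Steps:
c(F, L) = 2*F
z(H) = 25 (z(H) = 5² = 25)
A = -57494 (A = 161121 - 218615 = -57494)
p = 940800 (p = 3*(322 + 238)² = 3*560² = 3*313600 = 940800)
(z(c(19, -11)) + p)*(447005 + A) = (25 + 940800)*(447005 - 57494) = 940825*389511 = 366461686575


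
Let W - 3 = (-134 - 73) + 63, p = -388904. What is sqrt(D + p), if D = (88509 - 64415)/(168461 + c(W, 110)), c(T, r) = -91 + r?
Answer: I*sqrt(2129481959345)/2340 ≈ 623.62*I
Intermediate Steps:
W = -141 (W = 3 + ((-134 - 73) + 63) = 3 + (-207 + 63) = 3 - 144 = -141)
D = 12047/84240 (D = (88509 - 64415)/(168461 + (-91 + 110)) = 24094/(168461 + 19) = 24094/168480 = 24094*(1/168480) = 12047/84240 ≈ 0.14301)
sqrt(D + p) = sqrt(12047/84240 - 388904) = sqrt(-32761260913/84240) = I*sqrt(2129481959345)/2340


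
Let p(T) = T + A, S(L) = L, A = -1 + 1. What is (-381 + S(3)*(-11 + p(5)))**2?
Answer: 159201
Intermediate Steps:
A = 0
p(T) = T (p(T) = T + 0 = T)
(-381 + S(3)*(-11 + p(5)))**2 = (-381 + 3*(-11 + 5))**2 = (-381 + 3*(-6))**2 = (-381 - 18)**2 = (-399)**2 = 159201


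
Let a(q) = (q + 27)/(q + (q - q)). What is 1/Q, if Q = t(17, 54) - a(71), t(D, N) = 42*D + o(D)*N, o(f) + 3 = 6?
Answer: 71/62098 ≈ 0.0011434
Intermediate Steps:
o(f) = 3 (o(f) = -3 + 6 = 3)
a(q) = (27 + q)/q (a(q) = (27 + q)/(q + 0) = (27 + q)/q)
t(D, N) = 3*N + 42*D (t(D, N) = 42*D + 3*N = 3*N + 42*D)
Q = 62098/71 (Q = (3*54 + 42*17) - (27 + 71)/71 = (162 + 714) - 98/71 = 876 - 1*98/71 = 876 - 98/71 = 62098/71 ≈ 874.62)
1/Q = 1/(62098/71) = 71/62098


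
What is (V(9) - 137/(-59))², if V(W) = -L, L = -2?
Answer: 65025/3481 ≈ 18.680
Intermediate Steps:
V(W) = 2 (V(W) = -1*(-2) = 2)
(V(9) - 137/(-59))² = (2 - 137/(-59))² = (2 - 137*(-1/59))² = (2 + 137/59)² = (255/59)² = 65025/3481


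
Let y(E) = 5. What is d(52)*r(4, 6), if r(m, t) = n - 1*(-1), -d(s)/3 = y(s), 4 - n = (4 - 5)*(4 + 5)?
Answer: -210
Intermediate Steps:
n = 13 (n = 4 - (4 - 5)*(4 + 5) = 4 - (-1)*9 = 4 - 1*(-9) = 4 + 9 = 13)
d(s) = -15 (d(s) = -3*5 = -15)
r(m, t) = 14 (r(m, t) = 13 - 1*(-1) = 13 + 1 = 14)
d(52)*r(4, 6) = -15*14 = -210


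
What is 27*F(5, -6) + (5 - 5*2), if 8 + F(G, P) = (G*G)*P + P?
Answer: -4433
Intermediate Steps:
F(G, P) = -8 + P + P*G² (F(G, P) = -8 + ((G*G)*P + P) = -8 + (G²*P + P) = -8 + (P*G² + P) = -8 + (P + P*G²) = -8 + P + P*G²)
27*F(5, -6) + (5 - 5*2) = 27*(-8 - 6 - 6*5²) + (5 - 5*2) = 27*(-8 - 6 - 6*25) + (5 - 10) = 27*(-8 - 6 - 150) - 5 = 27*(-164) - 5 = -4428 - 5 = -4433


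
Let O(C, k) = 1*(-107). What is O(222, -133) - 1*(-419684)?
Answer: 419577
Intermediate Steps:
O(C, k) = -107
O(222, -133) - 1*(-419684) = -107 - 1*(-419684) = -107 + 419684 = 419577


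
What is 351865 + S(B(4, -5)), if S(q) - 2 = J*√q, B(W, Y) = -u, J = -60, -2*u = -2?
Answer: 351867 - 60*I ≈ 3.5187e+5 - 60.0*I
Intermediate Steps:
u = 1 (u = -½*(-2) = 1)
B(W, Y) = -1 (B(W, Y) = -1*1 = -1)
S(q) = 2 - 60*√q
351865 + S(B(4, -5)) = 351865 + (2 - 60*I) = 351867 - 60*I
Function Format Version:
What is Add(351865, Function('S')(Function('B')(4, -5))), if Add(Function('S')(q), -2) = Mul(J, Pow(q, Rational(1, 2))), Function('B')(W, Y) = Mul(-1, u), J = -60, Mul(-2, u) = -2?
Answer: Add(351867, Mul(-60, I)) ≈ Add(3.5187e+5, Mul(-60.000, I))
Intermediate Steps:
u = 1 (u = Mul(Rational(-1, 2), -2) = 1)
Function('B')(W, Y) = -1 (Function('B')(W, Y) = Mul(-1, 1) = -1)
Function('S')(q) = Add(2, Mul(-60, Pow(q, Rational(1, 2))))
Add(351865, Function('S')(Function('B')(4, -5))) = Add(351865, Add(2, Mul(-60, Pow(-1, Rational(1, 2))))) = Add(351865, Add(2, Mul(-60, I))) = Add(351867, Mul(-60, I))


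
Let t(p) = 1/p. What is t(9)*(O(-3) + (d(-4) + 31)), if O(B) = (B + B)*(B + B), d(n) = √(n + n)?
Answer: 67/9 + 2*I*√2/9 ≈ 7.4444 + 0.31427*I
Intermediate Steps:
d(n) = √2*√n (d(n) = √(2*n) = √2*√n)
O(B) = 4*B² (O(B) = (2*B)*(2*B) = 4*B²)
t(9)*(O(-3) + (d(-4) + 31)) = (4*(-3)² + (√2*√(-4) + 31))/9 = (4*9 + (√2*(2*I) + 31))/9 = (36 + (2*I*√2 + 31))/9 = (36 + (31 + 2*I*√2))/9 = (67 + 2*I*√2)/9 = 67/9 + 2*I*√2/9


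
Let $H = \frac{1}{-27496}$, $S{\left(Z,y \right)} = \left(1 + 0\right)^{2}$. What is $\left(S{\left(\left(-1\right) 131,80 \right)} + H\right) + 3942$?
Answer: $\frac{108416727}{27496} \approx 3943.0$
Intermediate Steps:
$S{\left(Z,y \right)} = 1$ ($S{\left(Z,y \right)} = 1^{2} = 1$)
$H = - \frac{1}{27496} \approx -3.6369 \cdot 10^{-5}$
$\left(S{\left(\left(-1\right) 131,80 \right)} + H\right) + 3942 = \left(1 - \frac{1}{27496}\right) + 3942 = \frac{27495}{27496} + 3942 = \frac{108416727}{27496}$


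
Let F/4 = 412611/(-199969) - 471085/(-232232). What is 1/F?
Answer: -150776626/21027031 ≈ -7.1706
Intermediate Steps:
F = -21027031/150776626 (F = 4*(412611/(-199969) - 471085/(-232232)) = 4*(412611*(-1/199969) - 471085*(-1/232232)) = 4*(-412611/199969 + 471085/232232) = 4*(-21027031/603106504) = -21027031/150776626 ≈ -0.13946)
1/F = 1/(-21027031/150776626) = -150776626/21027031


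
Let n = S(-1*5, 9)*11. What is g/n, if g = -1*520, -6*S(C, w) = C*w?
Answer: -208/33 ≈ -6.3030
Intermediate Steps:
S(C, w) = -C*w/6
g = -520
n = 165/2 (n = -⅙*(-1*5)*9*11 = -⅙*(-5)*9*11 = (15/2)*11 = 165/2 ≈ 82.500)
g/n = -520/165/2 = -520*2/165 = -208/33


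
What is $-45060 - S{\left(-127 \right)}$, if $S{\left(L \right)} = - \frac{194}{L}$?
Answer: $- \frac{5722814}{127} \approx -45062.0$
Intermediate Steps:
$-45060 - S{\left(-127 \right)} = -45060 - - \frac{194}{-127} = -45060 - \left(-194\right) \left(- \frac{1}{127}\right) = -45060 - \frac{194}{127} = - \frac{5722814}{127}$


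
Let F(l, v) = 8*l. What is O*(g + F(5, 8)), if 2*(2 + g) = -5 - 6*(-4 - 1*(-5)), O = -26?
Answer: -845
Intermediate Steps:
g = -15/2 (g = -2 + (-5 - 6*(-4 - 1*(-5)))/2 = -2 + (-5 - 6*(-4 + 5))/2 = -2 + (-5 - 6*1)/2 = -2 + (-5 - 6)/2 = -2 + (½)*(-11) = -2 - 11/2 = -15/2 ≈ -7.5000)
O*(g + F(5, 8)) = -26*(-15/2 + 8*5) = -26*(-15/2 + 40) = -26*65/2 = -845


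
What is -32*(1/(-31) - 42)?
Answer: 41696/31 ≈ 1345.0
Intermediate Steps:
-32*(1/(-31) - 42) = -32*(-1/31 - 42) = -32*(-1303/31) = 41696/31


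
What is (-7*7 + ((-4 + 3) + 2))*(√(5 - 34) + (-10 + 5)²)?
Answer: -1200 - 48*I*√29 ≈ -1200.0 - 258.49*I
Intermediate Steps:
(-7*7 + ((-4 + 3) + 2))*(√(5 - 34) + (-10 + 5)²) = (-49 + (-1 + 2))*(√(-29) + (-5)²) = (-49 + 1)*(I*√29 + 25) = -48*(25 + I*√29) = -1200 - 48*I*√29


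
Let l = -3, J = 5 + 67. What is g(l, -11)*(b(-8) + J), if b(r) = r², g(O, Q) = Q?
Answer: -1496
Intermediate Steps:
J = 72
g(l, -11)*(b(-8) + J) = -11*((-8)² + 72) = -11*(64 + 72) = -11*136 = -1496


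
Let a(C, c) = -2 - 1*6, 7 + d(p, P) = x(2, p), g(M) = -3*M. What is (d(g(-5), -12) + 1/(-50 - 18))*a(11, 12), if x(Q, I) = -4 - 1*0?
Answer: 1498/17 ≈ 88.118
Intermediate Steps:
x(Q, I) = -4 (x(Q, I) = -4 + 0 = -4)
d(p, P) = -11 (d(p, P) = -7 - 4 = -11)
a(C, c) = -8 (a(C, c) = -2 - 6 = -8)
(d(g(-5), -12) + 1/(-50 - 18))*a(11, 12) = (-11 + 1/(-50 - 18))*(-8) = (-11 + 1/(-68))*(-8) = (-11 - 1/68)*(-8) = -749/68*(-8) = 1498/17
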